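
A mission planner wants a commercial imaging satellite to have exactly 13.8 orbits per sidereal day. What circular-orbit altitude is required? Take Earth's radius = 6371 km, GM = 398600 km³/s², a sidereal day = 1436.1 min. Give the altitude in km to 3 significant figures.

958 km

Required period T = 86166 / 13.8 = 6243.9 s.
From T = 2π√(a³/μ): a = (μ T²/4π²)^(1/3) = (398600 × 6243.9² / 4π²)^(1/3) = 7329 km.
Altitude h = a − R = 7329 − 6371 = 958 km.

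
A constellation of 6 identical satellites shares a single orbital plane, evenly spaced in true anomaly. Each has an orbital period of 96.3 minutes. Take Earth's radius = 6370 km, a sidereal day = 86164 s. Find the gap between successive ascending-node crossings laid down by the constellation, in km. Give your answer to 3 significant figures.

447 km

T = 96.3 min = 5778.0 s.
Single-satellite node shift = (5778.0/86164) × 360° = 24.14°.
With 6 satellites evenly phased, successive equator crossings are 24.14/6 = 4.023° apart.
That is 4.023 × 111.2 = 447 km at the equator.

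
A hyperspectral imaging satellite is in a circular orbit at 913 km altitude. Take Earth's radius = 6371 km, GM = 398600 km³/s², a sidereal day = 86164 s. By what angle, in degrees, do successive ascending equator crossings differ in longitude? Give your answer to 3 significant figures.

Semi-major axis a = 6371 + 913 = 7284 km. Period T = 2π√(a³/μ) = 2π√(7284³/398600) = 6186.8 s = 103.11 min.
During one orbit Earth rotates (6186.8 / 86164) × 360° = 25.85°.

25.8°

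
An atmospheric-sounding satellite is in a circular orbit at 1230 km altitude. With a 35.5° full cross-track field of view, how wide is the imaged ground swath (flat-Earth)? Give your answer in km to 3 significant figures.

787 km

Half-angle = 35.5°/2 = 17.75°.
Swath width ≈ 2h·tan(θ/2) = 2 × 1230 × tan(17.75°) = 787.5 km.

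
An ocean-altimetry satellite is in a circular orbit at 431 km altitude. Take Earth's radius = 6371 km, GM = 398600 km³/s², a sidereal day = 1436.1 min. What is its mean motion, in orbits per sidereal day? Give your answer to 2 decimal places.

15.43

Semi-major axis a = 6371 + 431 = 6802 km. Period T = 2π√(a³/μ) = 2π√(6802³/398600) = 5583.0 s = 93.05 min.
Orbits per sidereal day = 86166 / 5583.0 = 15.434.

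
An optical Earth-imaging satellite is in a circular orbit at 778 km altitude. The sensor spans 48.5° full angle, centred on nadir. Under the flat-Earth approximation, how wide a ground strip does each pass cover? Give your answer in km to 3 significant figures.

701 km

Half-angle = 48.5°/2 = 24.25°.
Swath width ≈ 2h·tan(θ/2) = 2 × 778 × tan(24.25°) = 700.9 km.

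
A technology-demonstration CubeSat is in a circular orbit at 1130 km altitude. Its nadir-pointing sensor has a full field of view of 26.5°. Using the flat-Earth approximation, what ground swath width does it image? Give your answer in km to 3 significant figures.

Half-angle = 26.5°/2 = 13.25°.
Swath width ≈ 2h·tan(θ/2) = 2 × 1130 × tan(13.25°) = 532.2 km.

532 km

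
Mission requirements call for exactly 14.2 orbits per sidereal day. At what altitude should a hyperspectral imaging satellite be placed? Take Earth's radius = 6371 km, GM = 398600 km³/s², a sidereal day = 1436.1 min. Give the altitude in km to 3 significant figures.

819 km

Required period T = 86166 / 14.2 = 6068.0 s.
From T = 2π√(a³/μ): a = (μ T²/4π²)^(1/3) = (398600 × 6068.0² / 4π²)^(1/3) = 7190 km.
Altitude h = a − R = 7190 − 6371 = 819 km.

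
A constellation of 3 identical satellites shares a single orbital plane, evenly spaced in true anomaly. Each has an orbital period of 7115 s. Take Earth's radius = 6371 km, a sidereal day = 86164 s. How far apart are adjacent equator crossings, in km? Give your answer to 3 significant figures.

Single-satellite node shift = (7115.0/86164) × 360° = 29.73°.
With 3 satellites evenly phased, successive equator crossings are 29.73/3 = 9.909° apart.
That is 9.909 × 111.2 = 1102 km at the equator.

1100 km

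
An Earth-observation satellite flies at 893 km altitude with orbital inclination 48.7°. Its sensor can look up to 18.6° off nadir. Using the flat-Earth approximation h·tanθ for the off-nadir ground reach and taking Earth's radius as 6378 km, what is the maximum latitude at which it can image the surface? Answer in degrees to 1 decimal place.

For a prograde orbit the ground track reaches latitude ±i = ±48.7°.
Sensor half-swath on the ground ≈ 893·tan(18.6°) = 301 km = 2.70° of latitude.
Maximum observable latitude ≈ 48.7 + 2.70 = 51.4°.

51.4°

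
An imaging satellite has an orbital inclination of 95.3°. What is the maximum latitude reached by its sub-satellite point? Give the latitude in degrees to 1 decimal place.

84.7°

Retrograde orbit: the ground track reaches ±(180° − i) = ±(180 − 95.3) = ±84.7°.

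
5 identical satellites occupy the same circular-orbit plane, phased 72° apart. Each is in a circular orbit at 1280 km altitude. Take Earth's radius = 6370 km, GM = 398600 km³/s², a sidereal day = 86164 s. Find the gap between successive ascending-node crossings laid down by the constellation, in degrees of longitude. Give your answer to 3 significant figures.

Semi-major axis a = 6370 + 1280 = 7650 km. Period T = 2π√(a³/μ) = 2π√(7650³/398600) = 6658.9 s = 110.98 min.
Single-satellite node shift = (6658.9/86164) × 360° = 27.82°.
With 5 satellites evenly phased, successive equator crossings are 27.82/5 = 5.564° apart.

5.56°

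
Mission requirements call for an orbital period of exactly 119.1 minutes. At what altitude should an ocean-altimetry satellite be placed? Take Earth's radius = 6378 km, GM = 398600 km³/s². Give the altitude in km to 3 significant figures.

1640 km

T = 119.1 min = 7146.0 s.
From T = 2π√(a³/μ): a = (μ T²/4π²)^(1/3) = (398600 × 7146.0² / 4π²)^(1/3) = 8019 km.
Altitude h = a − R = 8019 − 6378 = 1641 km.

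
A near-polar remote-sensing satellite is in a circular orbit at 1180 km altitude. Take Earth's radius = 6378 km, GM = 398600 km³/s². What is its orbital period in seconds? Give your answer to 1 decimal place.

6539.2 seconds

Semi-major axis a = 6378 + 1180 = 7558 km. Period T = 2π√(a³/μ) = 2π√(7558³/398600) = 6539.2 s = 108.99 min.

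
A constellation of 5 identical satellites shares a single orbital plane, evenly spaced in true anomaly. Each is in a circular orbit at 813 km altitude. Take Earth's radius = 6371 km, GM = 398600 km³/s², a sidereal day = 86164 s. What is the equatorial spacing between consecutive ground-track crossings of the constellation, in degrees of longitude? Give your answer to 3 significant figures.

5.06°

Semi-major axis a = 6371 + 813 = 7184 km. Period T = 2π√(a³/μ) = 2π√(7184³/398600) = 6059.8 s = 101.00 min.
Single-satellite node shift = (6059.8/86164) × 360° = 25.32°.
With 5 satellites evenly phased, successive equator crossings are 25.32/5 = 5.064° apart.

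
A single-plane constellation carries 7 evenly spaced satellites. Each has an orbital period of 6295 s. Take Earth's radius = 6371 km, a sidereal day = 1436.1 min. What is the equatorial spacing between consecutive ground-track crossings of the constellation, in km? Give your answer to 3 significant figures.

Single-satellite node shift = (6295.0/86166) × 360° = 26.30°.
With 7 satellites evenly phased, successive equator crossings are 26.30/7 = 3.757° apart.
That is 3.757 × 111.2 = 418 km at the equator.

418 km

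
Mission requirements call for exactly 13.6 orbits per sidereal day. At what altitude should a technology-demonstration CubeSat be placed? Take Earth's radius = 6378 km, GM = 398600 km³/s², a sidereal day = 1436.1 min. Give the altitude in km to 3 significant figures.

1020 km

Required period T = 86166 / 13.6 = 6335.7 s.
From T = 2π√(a³/μ): a = (μ T²/4π²)^(1/3) = (398600 × 6335.7² / 4π²)^(1/3) = 7400 km.
Altitude h = a − R = 7400 − 6378 = 1022 km.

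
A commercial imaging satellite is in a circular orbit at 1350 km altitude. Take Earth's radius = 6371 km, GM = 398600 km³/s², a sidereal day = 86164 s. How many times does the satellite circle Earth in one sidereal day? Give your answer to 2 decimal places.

12.76

Semi-major axis a = 6371 + 1350 = 7721 km. Period T = 2π√(a³/μ) = 2π√(7721³/398600) = 6751.8 s = 112.53 min.
Orbits per sidereal day = 86164 / 6751.8 = 12.762.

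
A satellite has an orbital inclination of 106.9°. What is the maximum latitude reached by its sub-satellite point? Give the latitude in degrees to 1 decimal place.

Retrograde orbit: the ground track reaches ±(180° − i) = ±(180 − 106.9) = ±73.1°.

73.1°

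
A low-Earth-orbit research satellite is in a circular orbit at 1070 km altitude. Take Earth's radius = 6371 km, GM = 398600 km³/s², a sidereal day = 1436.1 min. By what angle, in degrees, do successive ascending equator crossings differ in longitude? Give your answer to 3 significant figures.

26.7°

Semi-major axis a = 6371 + 1070 = 7441 km. Period T = 2π√(a³/μ) = 2π√(7441³/398600) = 6387.9 s = 106.47 min.
During one orbit Earth rotates (6387.9 / 86166) × 360° = 26.69°.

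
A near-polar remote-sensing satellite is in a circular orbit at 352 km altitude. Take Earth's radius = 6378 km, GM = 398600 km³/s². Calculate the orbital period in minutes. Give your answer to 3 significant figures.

Semi-major axis a = 6378 + 352 = 6730 km. Period T = 2π√(a³/μ) = 2π√(6730³/398600) = 5494.6 s = 91.58 min.

91.6 min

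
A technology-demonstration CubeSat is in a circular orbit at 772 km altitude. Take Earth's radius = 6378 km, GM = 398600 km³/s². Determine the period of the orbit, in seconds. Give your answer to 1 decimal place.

Semi-major axis a = 6378 + 772 = 7150 km. Period T = 2π√(a³/μ) = 2π√(7150³/398600) = 6016.9 s = 100.28 min.

6016.9 seconds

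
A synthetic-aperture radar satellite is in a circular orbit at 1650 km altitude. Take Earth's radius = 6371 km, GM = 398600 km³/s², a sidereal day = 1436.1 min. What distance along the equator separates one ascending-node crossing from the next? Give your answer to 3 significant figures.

3320 km

Semi-major axis a = 6371 + 1650 = 8021 km. Period T = 2π√(a³/μ) = 2π√(8021³/398600) = 7149.1 s = 119.15 min.
During one orbit Earth rotates (7149.1 / 86166) × 360° = 29.87°.
At the equator that is 29.87° × (2π·6371/360) km/° = 29.87 × 111.2 = 3321 km.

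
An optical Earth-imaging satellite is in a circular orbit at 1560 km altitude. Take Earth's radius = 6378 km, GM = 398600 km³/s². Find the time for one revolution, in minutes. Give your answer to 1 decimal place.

117.3 min

Semi-major axis a = 6378 + 1560 = 7938 km. Period T = 2π√(a³/μ) = 2π√(7938³/398600) = 7038.5 s = 117.31 min.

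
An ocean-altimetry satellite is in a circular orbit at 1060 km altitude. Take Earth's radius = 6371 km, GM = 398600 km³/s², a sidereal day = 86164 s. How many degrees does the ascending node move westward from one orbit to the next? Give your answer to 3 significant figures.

Semi-major axis a = 6371 + 1060 = 7431 km. Period T = 2π√(a³/μ) = 2π√(7431³/398600) = 6375.0 s = 106.25 min.
During one orbit Earth rotates (6375.0 / 86164) × 360° = 26.64°.

26.6°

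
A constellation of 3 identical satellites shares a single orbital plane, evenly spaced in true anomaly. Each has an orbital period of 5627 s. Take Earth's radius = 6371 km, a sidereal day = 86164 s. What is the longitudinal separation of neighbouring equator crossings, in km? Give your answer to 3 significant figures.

Single-satellite node shift = (5627.0/86164) × 360° = 23.51°.
With 3 satellites evenly phased, successive equator crossings are 23.51/3 = 7.837° apart.
That is 7.837 × 111.2 = 871 km at the equator.

871 km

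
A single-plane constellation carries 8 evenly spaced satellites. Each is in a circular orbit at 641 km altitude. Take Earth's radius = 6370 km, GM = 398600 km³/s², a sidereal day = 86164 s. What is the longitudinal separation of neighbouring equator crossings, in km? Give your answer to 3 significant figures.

339 km

Semi-major axis a = 6370 + 641 = 7011 km. Period T = 2π√(a³/μ) = 2π√(7011³/398600) = 5842.3 s = 97.37 min.
Single-satellite node shift = (5842.3/86164) × 360° = 24.41°.
With 8 satellites evenly phased, successive equator crossings are 24.41/8 = 3.051° apart.
That is 3.051 × 111.2 = 339 km at the equator.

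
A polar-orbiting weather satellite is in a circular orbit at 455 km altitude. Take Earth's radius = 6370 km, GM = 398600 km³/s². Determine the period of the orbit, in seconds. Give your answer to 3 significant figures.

5610 seconds

Semi-major axis a = 6370 + 455 = 6825 km. Period T = 2π√(a³/μ) = 2π√(6825³/398600) = 5611.3 s = 93.52 min.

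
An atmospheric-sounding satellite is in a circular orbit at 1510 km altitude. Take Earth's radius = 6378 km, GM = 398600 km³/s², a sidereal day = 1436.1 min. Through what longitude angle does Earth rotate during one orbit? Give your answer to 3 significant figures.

Semi-major axis a = 6378 + 1510 = 7888 km. Period T = 2π√(a³/μ) = 2π√(7888³/398600) = 6972.1 s = 116.20 min.
During one orbit Earth rotates (6972.1 / 86166) × 360° = 29.13°.

29.1°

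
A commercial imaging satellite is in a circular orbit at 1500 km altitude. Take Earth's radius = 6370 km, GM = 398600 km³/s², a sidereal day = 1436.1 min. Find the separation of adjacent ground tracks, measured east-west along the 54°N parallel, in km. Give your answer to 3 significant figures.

1900 km

Semi-major axis a = 6370 + 1500 = 7870 km. Period T = 2π√(a³/μ) = 2π√(7870³/398600) = 6948.2 s = 115.80 min.
Node shift per orbit = (6948.2/86166) × 360° = 29.03°.
Equatorial spacing = 29.03 × 111.2 km/° = 3227 km.
At 54° latitude, spacing = 3227 × cos(54°) = 1897 km.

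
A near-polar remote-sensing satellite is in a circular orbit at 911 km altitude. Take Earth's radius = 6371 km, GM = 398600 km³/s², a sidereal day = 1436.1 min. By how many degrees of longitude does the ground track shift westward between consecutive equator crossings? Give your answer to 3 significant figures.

25.8°

Semi-major axis a = 6371 + 911 = 7282 km. Period T = 2π√(a³/μ) = 2π√(7282³/398600) = 6184.3 s = 103.07 min.
During one orbit Earth rotates (6184.3 / 86166) × 360° = 25.84°.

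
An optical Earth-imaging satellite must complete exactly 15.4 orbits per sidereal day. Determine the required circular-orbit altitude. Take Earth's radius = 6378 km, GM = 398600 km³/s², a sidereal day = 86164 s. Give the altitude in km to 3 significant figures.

Required period T = 86164 / 15.4 = 5595.1 s.
From T = 2π√(a³/μ): a = (μ T²/4π²)^(1/3) = (398600 × 5595.1² / 4π²)^(1/3) = 6812 km.
Altitude h = a − R = 6812 − 6378 = 434 km.

434 km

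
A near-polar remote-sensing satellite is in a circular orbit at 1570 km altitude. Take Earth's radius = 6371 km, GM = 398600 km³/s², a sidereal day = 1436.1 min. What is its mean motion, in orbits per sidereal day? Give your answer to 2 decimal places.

12.24

Semi-major axis a = 6371 + 1570 = 7941 km. Period T = 2π√(a³/μ) = 2π√(7941³/398600) = 7042.5 s = 117.37 min.
Orbits per sidereal day = 86166 / 7042.5 = 12.235.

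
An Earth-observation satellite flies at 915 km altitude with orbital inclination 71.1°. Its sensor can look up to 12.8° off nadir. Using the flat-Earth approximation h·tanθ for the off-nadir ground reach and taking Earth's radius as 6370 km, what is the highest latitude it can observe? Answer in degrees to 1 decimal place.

73.0°

For a prograde orbit the ground track reaches latitude ±i = ±71.1°.
Sensor half-swath on the ground ≈ 915·tan(12.8°) = 208 km = 1.87° of latitude.
Maximum observable latitude ≈ 71.1 + 1.87 = 73.0°.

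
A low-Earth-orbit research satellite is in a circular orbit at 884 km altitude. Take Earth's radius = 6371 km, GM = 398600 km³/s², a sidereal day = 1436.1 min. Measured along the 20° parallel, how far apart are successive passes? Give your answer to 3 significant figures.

Semi-major axis a = 6371 + 884 = 7255 km. Period T = 2π√(a³/μ) = 2π√(7255³/398600) = 6149.9 s = 102.50 min.
Node shift per orbit = (6149.9/86166) × 360° = 25.69°.
Equatorial spacing = 25.69 × 111.2 km/° = 2857 km.
At 20° latitude, spacing = 2857 × cos(20°) = 2685 km.

2680 km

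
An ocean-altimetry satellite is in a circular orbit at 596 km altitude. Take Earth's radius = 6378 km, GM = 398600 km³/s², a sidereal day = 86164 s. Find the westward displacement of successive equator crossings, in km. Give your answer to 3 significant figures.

2700 km

Semi-major axis a = 6378 + 596 = 6974 km. Period T = 2π√(a³/μ) = 2π√(6974³/398600) = 5796.1 s = 96.60 min.
During one orbit Earth rotates (5796.1 / 86164) × 360° = 24.22°.
At the equator that is 24.22° × (2π·6378/360) km/° = 24.22 × 111.3 = 2696 km.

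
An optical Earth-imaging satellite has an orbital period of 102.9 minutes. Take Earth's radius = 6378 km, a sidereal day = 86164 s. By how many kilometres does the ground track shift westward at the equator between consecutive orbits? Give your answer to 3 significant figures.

T = 102.9 min = 6174.0 s.
During one orbit Earth rotates (6174.0 / 86164) × 360° = 25.80°.
At the equator that is 25.80° × (2π·6378/360) km/° = 25.80 × 111.3 = 2871 km.

2870 km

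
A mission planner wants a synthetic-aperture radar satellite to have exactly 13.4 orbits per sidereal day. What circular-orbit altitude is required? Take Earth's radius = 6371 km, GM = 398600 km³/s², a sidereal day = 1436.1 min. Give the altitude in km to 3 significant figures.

Required period T = 86166 / 13.4 = 6430.3 s.
From T = 2π√(a³/μ): a = (μ T²/4π²)^(1/3) = (398600 × 6430.3² / 4π²)^(1/3) = 7474 km.
Altitude h = a − R = 7474 − 6371 = 1103 km.

1100 km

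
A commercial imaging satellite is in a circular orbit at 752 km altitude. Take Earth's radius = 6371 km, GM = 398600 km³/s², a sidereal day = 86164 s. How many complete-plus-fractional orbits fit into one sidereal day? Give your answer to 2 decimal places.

14.40

Semi-major axis a = 6371 + 752 = 7123 km. Period T = 2π√(a³/μ) = 2π√(7123³/398600) = 5982.8 s = 99.71 min.
Orbits per sidereal day = 86164 / 5982.8 = 14.402.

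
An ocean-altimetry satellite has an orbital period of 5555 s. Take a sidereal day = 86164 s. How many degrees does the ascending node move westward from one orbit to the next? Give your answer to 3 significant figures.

During one orbit Earth rotates (5555.0 / 86164) × 360° = 23.21°.

23.2°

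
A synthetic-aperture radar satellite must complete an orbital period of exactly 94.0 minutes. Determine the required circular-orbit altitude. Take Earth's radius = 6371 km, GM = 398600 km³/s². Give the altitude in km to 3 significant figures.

477 km

T = 94.0 min = 5640.0 s.
From T = 2π√(a³/μ): a = (μ T²/4π²)^(1/3) = (398600 × 5640.0² / 4π²)^(1/3) = 6848 km.
Altitude h = a − R = 6848 − 6371 = 477 km.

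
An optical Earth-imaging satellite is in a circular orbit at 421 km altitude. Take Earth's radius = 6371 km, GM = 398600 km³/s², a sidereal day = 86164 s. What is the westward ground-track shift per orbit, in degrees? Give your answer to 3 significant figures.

Semi-major axis a = 6371 + 421 = 6792 km. Period T = 2π√(a³/μ) = 2π√(6792³/398600) = 5570.7 s = 92.84 min.
During one orbit Earth rotates (5570.7 / 86164) × 360° = 23.27°.

23.3°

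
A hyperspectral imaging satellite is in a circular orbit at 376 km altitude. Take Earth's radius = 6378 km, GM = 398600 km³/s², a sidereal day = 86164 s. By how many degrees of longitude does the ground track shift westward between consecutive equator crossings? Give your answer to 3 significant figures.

Semi-major axis a = 6378 + 376 = 6754 km. Period T = 2π√(a³/μ) = 2π√(6754³/398600) = 5524.0 s = 92.07 min.
During one orbit Earth rotates (5524.0 / 86164) × 360° = 23.08°.

23.1°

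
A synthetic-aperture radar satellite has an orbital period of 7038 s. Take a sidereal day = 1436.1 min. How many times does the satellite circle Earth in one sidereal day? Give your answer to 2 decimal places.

Orbits per sidereal day = 86166 / 7038.0 = 12.243.

12.24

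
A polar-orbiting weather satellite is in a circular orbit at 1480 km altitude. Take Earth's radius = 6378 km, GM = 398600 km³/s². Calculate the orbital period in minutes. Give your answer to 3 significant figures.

Semi-major axis a = 6378 + 1480 = 7858 km. Period T = 2π√(a³/μ) = 2π√(7858³/398600) = 6932.3 s = 115.54 min.

116 min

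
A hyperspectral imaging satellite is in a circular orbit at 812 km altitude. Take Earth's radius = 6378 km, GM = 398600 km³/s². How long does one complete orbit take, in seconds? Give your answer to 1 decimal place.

Semi-major axis a = 6378 + 812 = 7190 km. Period T = 2π√(a³/μ) = 2π√(7190³/398600) = 6067.4 s = 101.12 min.

6067.4 seconds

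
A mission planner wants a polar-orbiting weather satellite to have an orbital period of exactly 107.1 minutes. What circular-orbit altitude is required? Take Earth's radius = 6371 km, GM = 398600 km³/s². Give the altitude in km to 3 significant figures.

1100 km

T = 107.1 min = 6426.0 s.
From T = 2π√(a³/μ): a = (μ T²/4π²)^(1/3) = (398600 × 6426.0² / 4π²)^(1/3) = 7471 km.
Altitude h = a − R = 7471 − 6371 = 1100 km.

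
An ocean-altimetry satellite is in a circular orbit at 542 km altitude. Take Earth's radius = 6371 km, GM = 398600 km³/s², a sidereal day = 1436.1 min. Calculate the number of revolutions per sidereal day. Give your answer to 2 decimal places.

Semi-major axis a = 6371 + 542 = 6913 km. Period T = 2π√(a³/μ) = 2π√(6913³/398600) = 5720.2 s = 95.34 min.
Orbits per sidereal day = 86166 / 5720.2 = 15.063.

15.06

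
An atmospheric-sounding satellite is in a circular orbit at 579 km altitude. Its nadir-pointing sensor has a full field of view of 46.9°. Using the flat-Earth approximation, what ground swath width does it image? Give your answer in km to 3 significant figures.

Half-angle = 46.9°/2 = 23.45°.
Swath width ≈ 2h·tan(θ/2) = 2 × 579 × tan(23.45°) = 502.3 km.

502 km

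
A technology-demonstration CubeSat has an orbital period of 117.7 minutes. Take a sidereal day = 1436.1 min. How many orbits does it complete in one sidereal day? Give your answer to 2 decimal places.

12.20

T = 117.7 min = 7062.0 s.
Orbits per sidereal day = 86166 / 7062.0 = 12.201.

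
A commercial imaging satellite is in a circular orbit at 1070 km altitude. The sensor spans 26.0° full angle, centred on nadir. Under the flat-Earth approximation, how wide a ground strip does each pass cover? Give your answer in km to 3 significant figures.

Half-angle = 26.0°/2 = 13°.
Swath width ≈ 2h·tan(θ/2) = 2 × 1070 × tan(13°) = 494.1 km.

494 km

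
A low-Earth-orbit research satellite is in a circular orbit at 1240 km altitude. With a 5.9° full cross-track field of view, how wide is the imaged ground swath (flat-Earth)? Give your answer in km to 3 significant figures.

Half-angle = 5.9°/2 = 2.95°.
Swath width ≈ 2h·tan(θ/2) = 2 × 1240 × tan(2.95°) = 127.8 km.

128 km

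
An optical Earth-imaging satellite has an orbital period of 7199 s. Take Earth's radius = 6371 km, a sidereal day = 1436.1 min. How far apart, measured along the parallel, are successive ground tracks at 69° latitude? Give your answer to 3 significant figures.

Node shift per orbit = (7199.0/86166) × 360° = 30.08°.
Equatorial spacing = 30.08 × 111.2 km/° = 3344 km.
At 69° latitude, spacing = 3344 × cos(69°) = 1199 km.

1200 km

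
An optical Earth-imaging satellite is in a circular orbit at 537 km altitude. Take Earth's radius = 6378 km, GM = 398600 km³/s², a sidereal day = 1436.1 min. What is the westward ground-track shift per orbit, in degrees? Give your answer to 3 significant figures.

23.9°

Semi-major axis a = 6378 + 537 = 6915 km. Period T = 2π√(a³/μ) = 2π√(6915³/398600) = 5722.7 s = 95.38 min.
During one orbit Earth rotates (5722.7 / 86166) × 360° = 23.91°.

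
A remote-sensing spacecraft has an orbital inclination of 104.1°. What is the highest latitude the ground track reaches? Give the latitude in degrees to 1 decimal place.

75.9°

Retrograde orbit: the ground track reaches ±(180° − i) = ±(180 − 104.1) = ±75.9°.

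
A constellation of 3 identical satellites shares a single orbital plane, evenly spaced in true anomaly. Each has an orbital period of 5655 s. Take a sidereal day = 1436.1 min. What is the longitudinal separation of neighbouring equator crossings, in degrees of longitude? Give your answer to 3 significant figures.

7.88°

Single-satellite node shift = (5655.0/86166) × 360° = 23.63°.
With 3 satellites evenly phased, successive equator crossings are 23.63/3 = 7.875° apart.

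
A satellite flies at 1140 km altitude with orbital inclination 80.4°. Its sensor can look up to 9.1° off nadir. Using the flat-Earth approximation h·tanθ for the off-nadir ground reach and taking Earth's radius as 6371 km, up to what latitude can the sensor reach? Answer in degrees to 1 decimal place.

82.0°

For a prograde orbit the ground track reaches latitude ±i = ±80.4°.
Sensor half-swath on the ground ≈ 1140·tan(9.1°) = 183 km = 1.64° of latitude.
Maximum observable latitude ≈ 80.4 + 1.64 = 82.0°.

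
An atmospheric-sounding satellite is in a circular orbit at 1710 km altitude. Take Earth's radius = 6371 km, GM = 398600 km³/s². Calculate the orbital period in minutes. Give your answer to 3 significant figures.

Semi-major axis a = 6371 + 1710 = 8081 km. Period T = 2π√(a³/μ) = 2π√(8081³/398600) = 7229.5 s = 120.49 min.

120 min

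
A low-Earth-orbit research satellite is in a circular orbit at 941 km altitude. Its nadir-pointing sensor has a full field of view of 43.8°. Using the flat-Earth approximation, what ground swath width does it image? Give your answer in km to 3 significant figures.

757 km

Half-angle = 43.8°/2 = 21.9°.
Swath width ≈ 2h·tan(θ/2) = 2 × 941 × tan(21.9°) = 756.6 km.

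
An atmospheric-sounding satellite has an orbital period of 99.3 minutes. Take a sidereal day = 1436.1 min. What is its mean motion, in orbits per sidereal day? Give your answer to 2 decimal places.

T = 99.3 min = 5958.0 s.
Orbits per sidereal day = 86166 / 5958.0 = 14.462.

14.46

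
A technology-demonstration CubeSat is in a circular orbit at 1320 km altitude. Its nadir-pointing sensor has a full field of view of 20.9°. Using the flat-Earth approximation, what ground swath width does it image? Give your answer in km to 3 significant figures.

Half-angle = 20.9°/2 = 10.45°.
Swath width ≈ 2h·tan(θ/2) = 2 × 1320 × tan(10.45°) = 486.9 km.

487 km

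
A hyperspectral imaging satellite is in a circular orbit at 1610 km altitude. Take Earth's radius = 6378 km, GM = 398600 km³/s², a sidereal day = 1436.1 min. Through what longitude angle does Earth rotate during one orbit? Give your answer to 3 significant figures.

Semi-major axis a = 6378 + 1610 = 7988 km. Period T = 2π√(a³/μ) = 2π√(7988³/398600) = 7105.1 s = 118.42 min.
During one orbit Earth rotates (7105.1 / 86166) × 360° = 29.68°.

29.7°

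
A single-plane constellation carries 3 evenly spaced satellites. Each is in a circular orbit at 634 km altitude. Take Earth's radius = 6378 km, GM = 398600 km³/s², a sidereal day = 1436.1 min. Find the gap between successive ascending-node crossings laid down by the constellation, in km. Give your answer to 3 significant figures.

Semi-major axis a = 6378 + 634 = 7012 km. Period T = 2π√(a³/μ) = 2π√(7012³/398600) = 5843.5 s = 97.39 min.
Single-satellite node shift = (5843.5/86166) × 360° = 24.41°.
With 3 satellites evenly phased, successive equator crossings are 24.41/3 = 8.138° apart.
That is 8.138 × 111.3 = 906 km at the equator.

906 km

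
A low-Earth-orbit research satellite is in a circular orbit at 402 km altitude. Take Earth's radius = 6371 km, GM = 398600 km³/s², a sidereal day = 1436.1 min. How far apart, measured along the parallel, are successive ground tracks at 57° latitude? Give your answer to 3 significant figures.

Semi-major axis a = 6371 + 402 = 6773 km. Period T = 2π√(a³/μ) = 2π√(6773³/398600) = 5547.3 s = 92.46 min.
Node shift per orbit = (5547.3/86166) × 360° = 23.18°.
Equatorial spacing = 23.18 × 111.2 km/° = 2577 km.
At 57° latitude, spacing = 2577 × cos(57°) = 1404 km.

1400 km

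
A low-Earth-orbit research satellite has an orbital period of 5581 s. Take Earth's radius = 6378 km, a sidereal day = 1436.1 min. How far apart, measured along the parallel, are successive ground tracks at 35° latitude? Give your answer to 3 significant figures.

2130 km

Node shift per orbit = (5581.0/86166) × 360° = 23.32°.
Equatorial spacing = 23.32 × 111.3 km/° = 2596 km.
At 35° latitude, spacing = 2596 × cos(35°) = 2126 km.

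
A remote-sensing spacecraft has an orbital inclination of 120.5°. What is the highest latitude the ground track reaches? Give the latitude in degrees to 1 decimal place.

59.5°

Retrograde orbit: the ground track reaches ±(180° − i) = ±(180 − 120.5) = ±59.5°.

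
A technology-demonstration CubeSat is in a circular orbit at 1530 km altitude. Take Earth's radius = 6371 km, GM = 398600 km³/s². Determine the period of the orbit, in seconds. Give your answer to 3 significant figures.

Semi-major axis a = 6371 + 1530 = 7901 km. Period T = 2π√(a³/μ) = 2π√(7901³/398600) = 6989.3 s = 116.49 min.

6990 seconds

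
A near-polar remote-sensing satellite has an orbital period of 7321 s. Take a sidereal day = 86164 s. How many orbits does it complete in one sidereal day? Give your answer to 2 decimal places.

Orbits per sidereal day = 86164 / 7321.0 = 11.769.

11.77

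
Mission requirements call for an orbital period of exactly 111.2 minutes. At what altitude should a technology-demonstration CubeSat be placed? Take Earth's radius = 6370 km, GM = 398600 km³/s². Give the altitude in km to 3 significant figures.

1290 km

T = 111.2 min = 6672.0 s.
From T = 2π√(a³/μ): a = (μ T²/4π²)^(1/3) = (398600 × 6672.0² / 4π²)^(1/3) = 7660 km.
Altitude h = a − R = 7660 − 6370 = 1290 km.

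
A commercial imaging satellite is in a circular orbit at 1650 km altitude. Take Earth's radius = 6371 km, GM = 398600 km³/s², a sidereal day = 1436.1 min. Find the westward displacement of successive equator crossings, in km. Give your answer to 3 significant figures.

Semi-major axis a = 6371 + 1650 = 8021 km. Period T = 2π√(a³/μ) = 2π√(8021³/398600) = 7149.1 s = 119.15 min.
During one orbit Earth rotates (7149.1 / 86166) × 360° = 29.87°.
At the equator that is 29.87° × (2π·6371/360) km/° = 29.87 × 111.2 = 3321 km.

3320 km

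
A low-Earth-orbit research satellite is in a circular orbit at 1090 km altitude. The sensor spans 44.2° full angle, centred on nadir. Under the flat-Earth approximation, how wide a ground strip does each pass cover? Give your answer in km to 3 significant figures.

Half-angle = 44.2°/2 = 22.1°.
Swath width ≈ 2h·tan(θ/2) = 2 × 1090 × tan(22.1°) = 885.2 km.

885 km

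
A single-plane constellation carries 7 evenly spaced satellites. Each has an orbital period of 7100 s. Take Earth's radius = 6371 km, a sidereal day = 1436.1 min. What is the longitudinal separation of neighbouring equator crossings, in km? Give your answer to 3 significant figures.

Single-satellite node shift = (7100.0/86166) × 360° = 29.66°.
With 7 satellites evenly phased, successive equator crossings are 29.66/7 = 4.238° apart.
That is 4.238 × 111.2 = 471 km at the equator.

471 km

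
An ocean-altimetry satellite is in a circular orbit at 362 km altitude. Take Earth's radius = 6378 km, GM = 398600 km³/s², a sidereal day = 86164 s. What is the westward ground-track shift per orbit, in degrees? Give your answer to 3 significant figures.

23.0°

Semi-major axis a = 6378 + 362 = 6740 km. Period T = 2π√(a³/μ) = 2π√(6740³/398600) = 5506.8 s = 91.78 min.
During one orbit Earth rotates (5506.8 / 86164) × 360° = 23.01°.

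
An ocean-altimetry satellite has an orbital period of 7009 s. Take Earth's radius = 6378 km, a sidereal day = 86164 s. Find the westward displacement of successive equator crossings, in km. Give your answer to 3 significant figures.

During one orbit Earth rotates (7009.0 / 86164) × 360° = 29.28°.
At the equator that is 29.28° × (2π·6378/360) km/° = 29.28 × 111.3 = 3260 km.

3260 km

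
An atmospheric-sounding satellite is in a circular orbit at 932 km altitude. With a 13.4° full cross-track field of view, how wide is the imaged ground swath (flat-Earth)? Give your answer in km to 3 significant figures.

219 km

Half-angle = 13.4°/2 = 6.7°.
Swath width ≈ 2h·tan(θ/2) = 2 × 932 × tan(6.7°) = 219.0 km.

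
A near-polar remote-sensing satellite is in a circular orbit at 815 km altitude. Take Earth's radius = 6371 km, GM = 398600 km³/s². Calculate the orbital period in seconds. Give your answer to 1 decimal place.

Semi-major axis a = 6371 + 815 = 7186 km. Period T = 2π√(a³/μ) = 2π√(7186³/398600) = 6062.4 s = 101.04 min.

6062.4 seconds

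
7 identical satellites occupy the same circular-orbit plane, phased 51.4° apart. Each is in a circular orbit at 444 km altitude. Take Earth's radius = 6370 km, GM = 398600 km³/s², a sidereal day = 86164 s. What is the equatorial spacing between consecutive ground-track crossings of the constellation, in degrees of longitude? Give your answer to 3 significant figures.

3.34°

Semi-major axis a = 6370 + 444 = 6814 km. Period T = 2π√(a³/μ) = 2π√(6814³/398600) = 5597.8 s = 93.30 min.
Single-satellite node shift = (5597.8/86164) × 360° = 23.39°.
With 7 satellites evenly phased, successive equator crossings are 23.39/7 = 3.341° apart.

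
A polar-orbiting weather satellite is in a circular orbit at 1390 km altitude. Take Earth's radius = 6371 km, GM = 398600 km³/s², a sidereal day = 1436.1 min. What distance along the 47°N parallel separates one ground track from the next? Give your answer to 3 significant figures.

2160 km

Semi-major axis a = 6371 + 1390 = 7761 km. Period T = 2π√(a³/μ) = 2π√(7761³/398600) = 6804.4 s = 113.41 min.
Node shift per orbit = (6804.4/86166) × 360° = 28.43°.
Equatorial spacing = 28.43 × 111.2 km/° = 3161 km.
At 47° latitude, spacing = 3161 × cos(47°) = 2156 km.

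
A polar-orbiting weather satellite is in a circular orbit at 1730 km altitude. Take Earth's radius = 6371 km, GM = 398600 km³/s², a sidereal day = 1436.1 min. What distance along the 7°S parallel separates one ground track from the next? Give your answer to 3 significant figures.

Semi-major axis a = 6371 + 1730 = 8101 km. Period T = 2π√(a³/μ) = 2π√(8101³/398600) = 7256.4 s = 120.94 min.
Node shift per orbit = (7256.4/86166) × 360° = 30.32°.
Equatorial spacing = 30.32 × 111.2 km/° = 3371 km.
At 7° latitude, spacing = 3371 × cos(7°) = 3346 km.

3350 km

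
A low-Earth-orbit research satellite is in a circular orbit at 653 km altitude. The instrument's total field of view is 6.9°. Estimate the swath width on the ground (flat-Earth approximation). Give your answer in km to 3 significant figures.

78.7 km

Half-angle = 6.9°/2 = 3.45°.
Swath width ≈ 2h·tan(θ/2) = 2 × 653 × tan(3.45°) = 78.7 km.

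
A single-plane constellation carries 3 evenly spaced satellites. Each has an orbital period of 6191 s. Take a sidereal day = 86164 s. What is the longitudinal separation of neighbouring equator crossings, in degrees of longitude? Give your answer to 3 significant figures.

8.62°

Single-satellite node shift = (6191.0/86164) × 360° = 25.87°.
With 3 satellites evenly phased, successive equator crossings are 25.87/3 = 8.622° apart.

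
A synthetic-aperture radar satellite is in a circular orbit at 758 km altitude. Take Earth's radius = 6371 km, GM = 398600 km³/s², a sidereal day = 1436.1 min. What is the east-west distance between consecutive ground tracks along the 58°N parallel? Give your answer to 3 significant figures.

1470 km

Semi-major axis a = 6371 + 758 = 7129 km. Period T = 2π√(a³/μ) = 2π√(7129³/398600) = 5990.4 s = 99.84 min.
Node shift per orbit = (5990.4/86166) × 360° = 25.03°.
Equatorial spacing = 25.03 × 111.2 km/° = 2783 km.
At 58° latitude, spacing = 2783 × cos(58°) = 1475 km.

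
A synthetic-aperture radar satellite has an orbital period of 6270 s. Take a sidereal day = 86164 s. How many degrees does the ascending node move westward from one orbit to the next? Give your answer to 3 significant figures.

26.2°

During one orbit Earth rotates (6270.0 / 86164) × 360° = 26.20°.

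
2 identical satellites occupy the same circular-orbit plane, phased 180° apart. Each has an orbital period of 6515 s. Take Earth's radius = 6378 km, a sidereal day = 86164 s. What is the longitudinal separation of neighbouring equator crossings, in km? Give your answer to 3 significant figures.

Single-satellite node shift = (6515.0/86164) × 360° = 27.22°.
With 2 satellites evenly phased, successive equator crossings are 27.22/2 = 13.610° apart.
That is 13.610 × 111.3 = 1515 km at the equator.

1520 km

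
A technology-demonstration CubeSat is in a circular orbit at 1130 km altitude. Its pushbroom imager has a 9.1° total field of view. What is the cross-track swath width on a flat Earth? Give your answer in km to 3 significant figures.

180 km

Half-angle = 9.1°/2 = 4.55°.
Swath width ≈ 2h·tan(θ/2) = 2 × 1130 × tan(4.55°) = 179.9 km.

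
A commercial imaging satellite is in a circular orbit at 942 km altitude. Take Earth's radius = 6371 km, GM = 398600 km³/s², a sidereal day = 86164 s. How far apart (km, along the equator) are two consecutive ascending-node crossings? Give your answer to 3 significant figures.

Semi-major axis a = 6371 + 942 = 7313 km. Period T = 2π√(a³/μ) = 2π√(7313³/398600) = 6223.8 s = 103.73 min.
During one orbit Earth rotates (6223.8 / 86164) × 360° = 26.00°.
At the equator that is 26.00° × (2π·6371/360) km/° = 26.00 × 111.2 = 2891 km.

2890 km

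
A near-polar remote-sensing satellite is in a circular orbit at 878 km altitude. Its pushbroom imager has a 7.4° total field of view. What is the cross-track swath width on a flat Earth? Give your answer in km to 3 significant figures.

114 km

Half-angle = 7.4°/2 = 3.7°.
Swath width ≈ 2h·tan(θ/2) = 2 × 878 × tan(3.7°) = 113.6 km.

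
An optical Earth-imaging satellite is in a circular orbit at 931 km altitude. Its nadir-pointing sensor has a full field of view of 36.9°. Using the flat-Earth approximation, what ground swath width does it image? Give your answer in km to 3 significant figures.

Half-angle = 36.9°/2 = 18.45°.
Swath width ≈ 2h·tan(θ/2) = 2 × 931 × tan(18.45°) = 621.2 km.

621 km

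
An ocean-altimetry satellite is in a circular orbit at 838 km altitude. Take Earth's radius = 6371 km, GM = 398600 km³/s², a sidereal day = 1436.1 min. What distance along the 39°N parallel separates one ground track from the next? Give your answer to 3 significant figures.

Semi-major axis a = 6371 + 838 = 7209 km. Period T = 2π√(a³/μ) = 2π√(7209³/398600) = 6091.5 s = 101.52 min.
Node shift per orbit = (6091.5/86166) × 360° = 25.45°.
Equatorial spacing = 25.45 × 111.2 km/° = 2830 km.
At 39° latitude, spacing = 2830 × cos(39°) = 2199 km.

2200 km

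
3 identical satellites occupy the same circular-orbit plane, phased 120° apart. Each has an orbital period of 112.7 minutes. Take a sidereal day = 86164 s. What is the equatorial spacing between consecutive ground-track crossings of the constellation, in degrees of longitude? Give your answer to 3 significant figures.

T = 112.7 min = 6762.0 s.
Single-satellite node shift = (6762.0/86164) × 360° = 28.25°.
With 3 satellites evenly phased, successive equator crossings are 28.25/3 = 9.417° apart.

9.42°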